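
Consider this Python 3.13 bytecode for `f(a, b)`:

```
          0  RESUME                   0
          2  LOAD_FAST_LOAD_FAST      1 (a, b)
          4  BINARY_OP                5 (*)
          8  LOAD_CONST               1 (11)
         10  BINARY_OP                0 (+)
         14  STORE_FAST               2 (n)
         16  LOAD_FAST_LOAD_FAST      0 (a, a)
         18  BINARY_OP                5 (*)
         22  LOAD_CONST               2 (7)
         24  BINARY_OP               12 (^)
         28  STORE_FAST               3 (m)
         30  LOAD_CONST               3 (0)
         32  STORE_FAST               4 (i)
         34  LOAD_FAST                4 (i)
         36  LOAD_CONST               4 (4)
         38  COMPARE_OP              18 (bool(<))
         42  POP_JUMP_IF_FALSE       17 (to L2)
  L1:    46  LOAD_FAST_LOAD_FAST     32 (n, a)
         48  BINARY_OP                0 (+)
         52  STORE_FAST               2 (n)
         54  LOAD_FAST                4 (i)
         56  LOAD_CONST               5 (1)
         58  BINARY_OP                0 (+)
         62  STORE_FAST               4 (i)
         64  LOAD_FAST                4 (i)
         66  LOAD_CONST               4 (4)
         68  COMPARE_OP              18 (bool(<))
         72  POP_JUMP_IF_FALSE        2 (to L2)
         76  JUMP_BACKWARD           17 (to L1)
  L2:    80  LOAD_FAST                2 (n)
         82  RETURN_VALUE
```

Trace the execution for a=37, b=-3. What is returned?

LOAD_FAST_LOAD_FAST a,b → push 37,-3. Stack: [37, -3]
BINARY_OP * → 37 * -3 = -111. Stack: [-111]
LOAD_CONST → push 11. Stack: [-111, 11]
BINARY_OP + → -111 + 11 = -100. Stack: [-100]
STORE_FAST n → n=-100. Stack: []
LOAD_FAST_LOAD_FAST a,a → push 37,37. Stack: [37, 37]
BINARY_OP * → 37 * 37 = 1369. Stack: [1369]
LOAD_CONST → push 7. Stack: [1369, 7]
BINARY_OP ^ → 1369 ^ 7 = 1374. Stack: [1374]
STORE_FAST m → m=1374. Stack: []
LOAD_CONST → push 0. Stack: [0]
STORE_FAST i → i=0. Stack: []
LOAD_FAST i → push 0. Stack: [0]
LOAD_CONST → push 4. Stack: [0, 4]
COMPARE_OP bool(<) → 0 vs 4 = True. Stack: [True]
POP_JUMP_IF_FALSE → pop True; no jump. Stack: []
LOAD_FAST_LOAD_FAST n,a → push -100,37. Stack: [-100, 37]
BINARY_OP + → -100 + 37 = -63. Stack: [-63]
STORE_FAST n → n=-63. Stack: []
LOAD_FAST i → push 0. Stack: [0]
LOAD_CONST → push 1. Stack: [0, 1]
BINARY_OP + → 0 + 1 = 1. Stack: [1]
STORE_FAST i → i=1. Stack: []
LOAD_FAST i → push 1. Stack: [1]
LOAD_CONST → push 4. Stack: [1, 4]
COMPARE_OP bool(<) → 1 vs 4 = True. Stack: [True]
POP_JUMP_IF_FALSE → pop True; no jump. Stack: []
LOAD_FAST_LOAD_FAST n,a → push -63,37. Stack: [-63, 37]
BINARY_OP + → -63 + 37 = -26. Stack: [-26]
STORE_FAST n → n=-26. Stack: []
LOAD_FAST i → push 1. Stack: [1]
LOAD_CONST → push 1. Stack: [1, 1]
BINARY_OP + → 1 + 1 = 2. Stack: [2]
STORE_FAST i → i=2. Stack: []
LOAD_FAST i → push 2. Stack: [2]
LOAD_CONST → push 4. Stack: [2, 4]
COMPARE_OP bool(<) → 2 vs 4 = True. Stack: [True]
POP_JUMP_IF_FALSE → pop True; no jump. Stack: []
LOAD_FAST_LOAD_FAST n,a → push -26,37. Stack: [-26, 37]
BINARY_OP + → -26 + 37 = 11. Stack: [11]
STORE_FAST n → n=11. Stack: []
LOAD_FAST i → push 2. Stack: [2]
LOAD_CONST → push 1. Stack: [2, 1]
BINARY_OP + → 2 + 1 = 3. Stack: [3]
STORE_FAST i → i=3. Stack: []
LOAD_FAST i → push 3. Stack: [3]
LOAD_CONST → push 4. Stack: [3, 4]
COMPARE_OP bool(<) → 3 vs 4 = True. Stack: [True]
POP_JUMP_IF_FALSE → pop True; no jump. Stack: []
LOAD_FAST_LOAD_FAST n,a → push 11,37. Stack: [11, 37]
BINARY_OP + → 11 + 37 = 48. Stack: [48]
STORE_FAST n → n=48. Stack: []
LOAD_FAST i → push 3. Stack: [3]
LOAD_CONST → push 1. Stack: [3, 1]
BINARY_OP + → 3 + 1 = 4. Stack: [4]
STORE_FAST i → i=4. Stack: []
LOAD_FAST i → push 4. Stack: [4]
LOAD_CONST → push 4. Stack: [4, 4]
COMPARE_OP bool(<) → 4 vs 4 = False. Stack: [False]
POP_JUMP_IF_FALSE → pop False; jump. Stack: []
LOAD_FAST n → push 48. Stack: [48]
RETURN_VALUE → return 48.

48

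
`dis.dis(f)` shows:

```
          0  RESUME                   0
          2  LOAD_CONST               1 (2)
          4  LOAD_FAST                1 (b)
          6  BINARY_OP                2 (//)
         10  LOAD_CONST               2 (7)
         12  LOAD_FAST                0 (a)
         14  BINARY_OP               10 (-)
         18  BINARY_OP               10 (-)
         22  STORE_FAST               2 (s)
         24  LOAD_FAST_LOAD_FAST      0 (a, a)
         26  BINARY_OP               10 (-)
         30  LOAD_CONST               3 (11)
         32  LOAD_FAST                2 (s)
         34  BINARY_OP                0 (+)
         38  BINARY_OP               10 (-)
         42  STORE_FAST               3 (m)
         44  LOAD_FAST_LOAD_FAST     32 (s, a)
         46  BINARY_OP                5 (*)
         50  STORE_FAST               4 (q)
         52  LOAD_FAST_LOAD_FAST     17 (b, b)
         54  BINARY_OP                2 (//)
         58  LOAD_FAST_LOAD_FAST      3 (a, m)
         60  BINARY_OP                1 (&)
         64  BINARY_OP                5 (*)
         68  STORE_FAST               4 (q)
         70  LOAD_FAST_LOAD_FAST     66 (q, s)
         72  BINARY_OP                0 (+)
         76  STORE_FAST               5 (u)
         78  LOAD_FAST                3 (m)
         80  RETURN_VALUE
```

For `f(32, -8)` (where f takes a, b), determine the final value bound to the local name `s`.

24

LOAD_CONST → push 2. Stack: [2]
LOAD_FAST b → push -8. Stack: [2, -8]
BINARY_OP // → 2 // -8 = -1. Stack: [-1]
LOAD_CONST → push 7. Stack: [-1, 7]
LOAD_FAST a → push 32. Stack: [-1, 7, 32]
BINARY_OP - → 7 - 32 = -25. Stack: [-1, -25]
BINARY_OP - → -1 - -25 = 24. Stack: [24]
STORE_FAST s → s=24. Stack: []
LOAD_FAST_LOAD_FAST a,a → push 32,32. Stack: [32, 32]
BINARY_OP - → 32 - 32 = 0. Stack: [0]
LOAD_CONST → push 11. Stack: [0, 11]
LOAD_FAST s → push 24. Stack: [0, 11, 24]
BINARY_OP + → 11 + 24 = 35. Stack: [0, 35]
BINARY_OP - → 0 - 35 = -35. Stack: [-35]
STORE_FAST m → m=-35. Stack: []
LOAD_FAST_LOAD_FAST s,a → push 24,32. Stack: [24, 32]
BINARY_OP * → 24 * 32 = 768. Stack: [768]
STORE_FAST q → q=768. Stack: []
LOAD_FAST_LOAD_FAST b,b → push -8,-8. Stack: [-8, -8]
BINARY_OP // → -8 // -8 = 1. Stack: [1]
LOAD_FAST_LOAD_FAST a,m → push 32,-35. Stack: [1, 32, -35]
BINARY_OP & → 32 & -35 = 0. Stack: [1, 0]
BINARY_OP * → 1 * 0 = 0. Stack: [0]
STORE_FAST q → q=0. Stack: []
LOAD_FAST_LOAD_FAST q,s → push 0,24. Stack: [0, 24]
BINARY_OP + → 0 + 24 = 24. Stack: [24]
STORE_FAST u → u=24. Stack: []
LOAD_FAST m → push -35. Stack: [-35]
RETURN_VALUE → return -35.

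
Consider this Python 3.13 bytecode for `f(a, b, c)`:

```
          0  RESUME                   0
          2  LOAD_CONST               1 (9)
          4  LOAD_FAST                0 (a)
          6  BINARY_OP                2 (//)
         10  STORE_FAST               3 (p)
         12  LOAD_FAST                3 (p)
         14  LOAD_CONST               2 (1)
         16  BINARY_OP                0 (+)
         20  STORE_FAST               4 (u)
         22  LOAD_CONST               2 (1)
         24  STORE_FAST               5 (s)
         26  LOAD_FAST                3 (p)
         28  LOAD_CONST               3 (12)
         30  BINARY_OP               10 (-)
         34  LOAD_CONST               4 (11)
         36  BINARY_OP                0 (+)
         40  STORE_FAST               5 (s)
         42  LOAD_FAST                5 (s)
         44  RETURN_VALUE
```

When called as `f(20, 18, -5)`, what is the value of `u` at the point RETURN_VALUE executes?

LOAD_CONST → push 9. Stack: [9]
LOAD_FAST a → push 20. Stack: [9, 20]
BINARY_OP // → 9 // 20 = 0. Stack: [0]
STORE_FAST p → p=0. Stack: []
LOAD_FAST p → push 0. Stack: [0]
LOAD_CONST → push 1. Stack: [0, 1]
BINARY_OP + → 0 + 1 = 1. Stack: [1]
STORE_FAST u → u=1. Stack: []
LOAD_CONST → push 1. Stack: [1]
STORE_FAST s → s=1. Stack: []
LOAD_FAST p → push 0. Stack: [0]
LOAD_CONST → push 12. Stack: [0, 12]
BINARY_OP - → 0 - 12 = -12. Stack: [-12]
LOAD_CONST → push 11. Stack: [-12, 11]
BINARY_OP + → -12 + 11 = -1. Stack: [-1]
STORE_FAST s → s=-1. Stack: []
LOAD_FAST s → push -1. Stack: [-1]
RETURN_VALUE → return -1.

1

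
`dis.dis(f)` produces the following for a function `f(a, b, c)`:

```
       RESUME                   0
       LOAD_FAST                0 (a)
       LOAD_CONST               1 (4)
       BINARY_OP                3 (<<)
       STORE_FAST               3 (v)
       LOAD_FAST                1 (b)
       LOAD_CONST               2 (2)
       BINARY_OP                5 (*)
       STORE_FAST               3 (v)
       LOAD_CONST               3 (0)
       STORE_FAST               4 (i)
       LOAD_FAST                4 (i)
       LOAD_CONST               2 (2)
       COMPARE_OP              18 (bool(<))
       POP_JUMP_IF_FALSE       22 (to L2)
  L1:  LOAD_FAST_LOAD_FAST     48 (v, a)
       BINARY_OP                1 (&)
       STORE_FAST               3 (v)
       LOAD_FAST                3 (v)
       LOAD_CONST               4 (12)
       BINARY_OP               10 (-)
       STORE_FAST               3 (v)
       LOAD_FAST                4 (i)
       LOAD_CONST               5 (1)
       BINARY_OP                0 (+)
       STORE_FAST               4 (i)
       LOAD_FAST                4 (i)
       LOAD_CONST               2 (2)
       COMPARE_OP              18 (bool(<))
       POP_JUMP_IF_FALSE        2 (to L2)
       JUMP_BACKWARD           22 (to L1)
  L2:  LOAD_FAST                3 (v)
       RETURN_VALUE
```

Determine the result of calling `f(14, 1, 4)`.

LOAD_FAST a → push 14. Stack: [14]
LOAD_CONST → push 4. Stack: [14, 4]
BINARY_OP << → 14 << 4 = 224. Stack: [224]
STORE_FAST v → v=224. Stack: []
LOAD_FAST b → push 1. Stack: [1]
LOAD_CONST → push 2. Stack: [1, 2]
BINARY_OP * → 1 * 2 = 2. Stack: [2]
STORE_FAST v → v=2. Stack: []
LOAD_CONST → push 0. Stack: [0]
STORE_FAST i → i=0. Stack: []
LOAD_FAST i → push 0. Stack: [0]
LOAD_CONST → push 2. Stack: [0, 2]
COMPARE_OP bool(<) → 0 vs 2 = True. Stack: [True]
POP_JUMP_IF_FALSE → pop True; no jump. Stack: []
LOAD_FAST_LOAD_FAST v,a → push 2,14. Stack: [2, 14]
BINARY_OP & → 2 & 14 = 2. Stack: [2]
STORE_FAST v → v=2. Stack: []
LOAD_FAST v → push 2. Stack: [2]
LOAD_CONST → push 12. Stack: [2, 12]
BINARY_OP - → 2 - 12 = -10. Stack: [-10]
STORE_FAST v → v=-10. Stack: []
LOAD_FAST i → push 0. Stack: [0]
LOAD_CONST → push 1. Stack: [0, 1]
BINARY_OP + → 0 + 1 = 1. Stack: [1]
STORE_FAST i → i=1. Stack: []
LOAD_FAST i → push 1. Stack: [1]
LOAD_CONST → push 2. Stack: [1, 2]
COMPARE_OP bool(<) → 1 vs 2 = True. Stack: [True]
POP_JUMP_IF_FALSE → pop True; no jump. Stack: []
LOAD_FAST_LOAD_FAST v,a → push -10,14. Stack: [-10, 14]
BINARY_OP & → -10 & 14 = 6. Stack: [6]
STORE_FAST v → v=6. Stack: []
LOAD_FAST v → push 6. Stack: [6]
LOAD_CONST → push 12. Stack: [6, 12]
BINARY_OP - → 6 - 12 = -6. Stack: [-6]
STORE_FAST v → v=-6. Stack: []
LOAD_FAST i → push 1. Stack: [1]
LOAD_CONST → push 1. Stack: [1, 1]
BINARY_OP + → 1 + 1 = 2. Stack: [2]
STORE_FAST i → i=2. Stack: []
LOAD_FAST i → push 2. Stack: [2]
LOAD_CONST → push 2. Stack: [2, 2]
COMPARE_OP bool(<) → 2 vs 2 = False. Stack: [False]
POP_JUMP_IF_FALSE → pop False; jump. Stack: []
LOAD_FAST v → push -6. Stack: [-6]
RETURN_VALUE → return -6.

-6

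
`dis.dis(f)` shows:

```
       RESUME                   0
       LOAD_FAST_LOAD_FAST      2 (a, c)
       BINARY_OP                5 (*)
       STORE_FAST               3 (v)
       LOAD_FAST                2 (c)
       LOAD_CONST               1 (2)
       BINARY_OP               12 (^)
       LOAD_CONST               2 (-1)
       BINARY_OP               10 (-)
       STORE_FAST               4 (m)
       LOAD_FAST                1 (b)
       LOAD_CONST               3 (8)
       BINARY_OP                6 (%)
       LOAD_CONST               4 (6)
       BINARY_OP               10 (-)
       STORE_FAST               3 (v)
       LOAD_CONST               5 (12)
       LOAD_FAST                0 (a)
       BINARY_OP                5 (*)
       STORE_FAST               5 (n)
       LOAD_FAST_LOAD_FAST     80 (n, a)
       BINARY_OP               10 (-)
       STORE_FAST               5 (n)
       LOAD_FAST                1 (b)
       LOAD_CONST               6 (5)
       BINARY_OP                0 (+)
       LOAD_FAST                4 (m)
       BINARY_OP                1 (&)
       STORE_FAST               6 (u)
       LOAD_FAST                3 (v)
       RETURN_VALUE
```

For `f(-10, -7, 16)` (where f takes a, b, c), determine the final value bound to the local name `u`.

LOAD_FAST_LOAD_FAST a,c → push -10,16. Stack: [-10, 16]
BINARY_OP * → -10 * 16 = -160. Stack: [-160]
STORE_FAST v → v=-160. Stack: []
LOAD_FAST c → push 16. Stack: [16]
LOAD_CONST → push 2. Stack: [16, 2]
BINARY_OP ^ → 16 ^ 2 = 18. Stack: [18]
LOAD_CONST → push -1. Stack: [18, -1]
BINARY_OP - → 18 - -1 = 19. Stack: [19]
STORE_FAST m → m=19. Stack: []
LOAD_FAST b → push -7. Stack: [-7]
LOAD_CONST → push 8. Stack: [-7, 8]
BINARY_OP % → -7 % 8 = 1. Stack: [1]
LOAD_CONST → push 6. Stack: [1, 6]
BINARY_OP - → 1 - 6 = -5. Stack: [-5]
STORE_FAST v → v=-5. Stack: []
LOAD_CONST → push 12. Stack: [12]
LOAD_FAST a → push -10. Stack: [12, -10]
BINARY_OP * → 12 * -10 = -120. Stack: [-120]
STORE_FAST n → n=-120. Stack: []
LOAD_FAST_LOAD_FAST n,a → push -120,-10. Stack: [-120, -10]
BINARY_OP - → -120 - -10 = -110. Stack: [-110]
STORE_FAST n → n=-110. Stack: []
LOAD_FAST b → push -7. Stack: [-7]
LOAD_CONST → push 5. Stack: [-7, 5]
BINARY_OP + → -7 + 5 = -2. Stack: [-2]
LOAD_FAST m → push 19. Stack: [-2, 19]
BINARY_OP & → -2 & 19 = 18. Stack: [18]
STORE_FAST u → u=18. Stack: []
LOAD_FAST v → push -5. Stack: [-5]
RETURN_VALUE → return -5.

18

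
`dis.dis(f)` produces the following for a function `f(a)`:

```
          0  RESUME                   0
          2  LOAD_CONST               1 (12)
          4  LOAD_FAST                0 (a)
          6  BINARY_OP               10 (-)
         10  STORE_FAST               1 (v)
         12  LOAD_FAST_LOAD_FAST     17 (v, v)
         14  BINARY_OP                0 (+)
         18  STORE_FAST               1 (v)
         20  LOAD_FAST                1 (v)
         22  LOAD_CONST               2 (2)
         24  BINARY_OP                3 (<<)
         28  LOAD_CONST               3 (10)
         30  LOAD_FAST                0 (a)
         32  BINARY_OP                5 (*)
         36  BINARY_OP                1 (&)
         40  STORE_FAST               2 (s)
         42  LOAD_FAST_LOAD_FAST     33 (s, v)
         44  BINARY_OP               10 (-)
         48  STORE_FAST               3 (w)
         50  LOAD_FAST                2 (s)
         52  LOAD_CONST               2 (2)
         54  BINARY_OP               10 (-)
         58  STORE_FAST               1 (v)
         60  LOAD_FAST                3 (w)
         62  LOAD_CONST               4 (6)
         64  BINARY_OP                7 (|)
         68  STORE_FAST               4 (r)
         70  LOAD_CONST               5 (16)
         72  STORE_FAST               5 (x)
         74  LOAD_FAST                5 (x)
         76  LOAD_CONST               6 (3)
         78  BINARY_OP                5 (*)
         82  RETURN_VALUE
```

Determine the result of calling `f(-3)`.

48

LOAD_CONST → push 12. Stack: [12]
LOAD_FAST a → push -3. Stack: [12, -3]
BINARY_OP - → 12 - -3 = 15. Stack: [15]
STORE_FAST v → v=15. Stack: []
LOAD_FAST_LOAD_FAST v,v → push 15,15. Stack: [15, 15]
BINARY_OP + → 15 + 15 = 30. Stack: [30]
STORE_FAST v → v=30. Stack: []
LOAD_FAST v → push 30. Stack: [30]
LOAD_CONST → push 2. Stack: [30, 2]
BINARY_OP << → 30 << 2 = 120. Stack: [120]
LOAD_CONST → push 10. Stack: [120, 10]
LOAD_FAST a → push -3. Stack: [120, 10, -3]
BINARY_OP * → 10 * -3 = -30. Stack: [120, -30]
BINARY_OP & → 120 & -30 = 96. Stack: [96]
STORE_FAST s → s=96. Stack: []
LOAD_FAST_LOAD_FAST s,v → push 96,30. Stack: [96, 30]
BINARY_OP - → 96 - 30 = 66. Stack: [66]
STORE_FAST w → w=66. Stack: []
LOAD_FAST s → push 96. Stack: [96]
LOAD_CONST → push 2. Stack: [96, 2]
BINARY_OP - → 96 - 2 = 94. Stack: [94]
STORE_FAST v → v=94. Stack: []
LOAD_FAST w → push 66. Stack: [66]
LOAD_CONST → push 6. Stack: [66, 6]
BINARY_OP | → 66 | 6 = 70. Stack: [70]
STORE_FAST r → r=70. Stack: []
LOAD_CONST → push 16. Stack: [16]
STORE_FAST x → x=16. Stack: []
LOAD_FAST x → push 16. Stack: [16]
LOAD_CONST → push 3. Stack: [16, 3]
BINARY_OP * → 16 * 3 = 48. Stack: [48]
RETURN_VALUE → return 48.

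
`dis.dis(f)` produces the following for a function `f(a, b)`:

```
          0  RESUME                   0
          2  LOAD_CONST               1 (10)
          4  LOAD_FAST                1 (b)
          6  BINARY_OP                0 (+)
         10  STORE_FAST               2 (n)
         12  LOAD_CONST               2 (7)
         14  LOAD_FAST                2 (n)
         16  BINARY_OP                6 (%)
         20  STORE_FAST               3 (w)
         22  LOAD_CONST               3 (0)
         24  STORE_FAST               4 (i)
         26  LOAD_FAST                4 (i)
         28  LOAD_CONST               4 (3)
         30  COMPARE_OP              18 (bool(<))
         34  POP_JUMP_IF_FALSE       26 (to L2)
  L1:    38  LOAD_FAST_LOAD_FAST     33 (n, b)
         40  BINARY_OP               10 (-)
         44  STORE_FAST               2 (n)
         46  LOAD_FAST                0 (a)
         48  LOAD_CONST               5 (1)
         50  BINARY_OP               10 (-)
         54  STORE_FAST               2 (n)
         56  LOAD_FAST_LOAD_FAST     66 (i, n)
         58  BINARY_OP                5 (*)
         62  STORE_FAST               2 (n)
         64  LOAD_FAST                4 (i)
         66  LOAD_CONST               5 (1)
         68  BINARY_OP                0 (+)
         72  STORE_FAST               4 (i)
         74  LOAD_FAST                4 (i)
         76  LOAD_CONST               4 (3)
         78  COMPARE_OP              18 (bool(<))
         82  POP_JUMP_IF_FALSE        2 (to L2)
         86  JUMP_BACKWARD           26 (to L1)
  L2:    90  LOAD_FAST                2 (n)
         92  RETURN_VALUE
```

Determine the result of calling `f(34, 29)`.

66

LOAD_CONST → push 10
LOAD_FAST b → push 29
BINARY_OP + → 10 + 29 = 39
STORE_FAST n → n=39
LOAD_CONST → push 7
LOAD_FAST n → push 39
BINARY_OP % → 7 % 39 = 7
STORE_FAST w → w=7
LOAD_CONST → push 0
STORE_FAST i → i=0
LOAD_FAST i → push 0
LOAD_CONST → push 3
COMPARE_OP bool(<) → 0 vs 3 = True
POP_JUMP_IF_FALSE → pop True; no jump
LOAD_FAST_LOAD_FAST n,b → push 39,29
BINARY_OP - → 39 - 29 = 10
STORE_FAST n → n=10
LOAD_FAST a → push 34
LOAD_CONST → push 1
BINARY_OP - → 34 - 1 = 33
STORE_FAST n → n=33
LOAD_FAST_LOAD_FAST i,n → push 0,33
BINARY_OP * → 0 * 33 = 0
STORE_FAST n → n=0
LOAD_FAST i → push 0
LOAD_CONST → push 1
BINARY_OP + → 0 + 1 = 1
STORE_FAST i → i=1
LOAD_FAST i → push 1
LOAD_CONST → push 3
COMPARE_OP bool(<) → 1 vs 3 = True
POP_JUMP_IF_FALSE → pop True; no jump
LOAD_FAST_LOAD_FAST n,b → push 0,29
BINARY_OP - → 0 - 29 = -29
STORE_FAST n → n=-29
LOAD_FAST a → push 34
LOAD_CONST → push 1
BINARY_OP - → 34 - 1 = 33
STORE_FAST n → n=33
LOAD_FAST_LOAD_FAST i,n → push 1,33
BINARY_OP * → 1 * 33 = 33
STORE_FAST n → n=33
LOAD_FAST i → push 1
LOAD_CONST → push 1
BINARY_OP + → 1 + 1 = 2
STORE_FAST i → i=2
LOAD_FAST i → push 2
LOAD_CONST → push 3
COMPARE_OP bool(<) → 2 vs 3 = True
POP_JUMP_IF_FALSE → pop True; no jump
LOAD_FAST_LOAD_FAST n,b → push 33,29
BINARY_OP - → 33 - 29 = 4
STORE_FAST n → n=4
LOAD_FAST a → push 34
LOAD_CONST → push 1
BINARY_OP - → 34 - 1 = 33
STORE_FAST n → n=33
LOAD_FAST_LOAD_FAST i,n → push 2,33
BINARY_OP * → 2 * 33 = 66
STORE_FAST n → n=66
LOAD_FAST i → push 2
LOAD_CONST → push 1
BINARY_OP + → 2 + 1 = 3
STORE_FAST i → i=3
LOAD_FAST i → push 3
LOAD_CONST → push 3
COMPARE_OP bool(<) → 3 vs 3 = False
POP_JUMP_IF_FALSE → pop False; jump
LOAD_FAST n → push 66
RETURN_VALUE → return 66.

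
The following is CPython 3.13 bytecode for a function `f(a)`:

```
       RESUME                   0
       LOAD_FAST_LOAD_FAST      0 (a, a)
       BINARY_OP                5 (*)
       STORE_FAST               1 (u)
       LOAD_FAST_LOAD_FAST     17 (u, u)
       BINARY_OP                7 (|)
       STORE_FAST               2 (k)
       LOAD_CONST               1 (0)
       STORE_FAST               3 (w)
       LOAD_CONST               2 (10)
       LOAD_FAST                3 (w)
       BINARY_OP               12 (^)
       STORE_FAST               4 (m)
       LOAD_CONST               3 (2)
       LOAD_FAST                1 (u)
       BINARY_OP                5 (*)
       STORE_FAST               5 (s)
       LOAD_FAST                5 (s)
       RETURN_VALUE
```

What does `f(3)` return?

LOAD_FAST_LOAD_FAST a,a → push 3,3. Stack: [3, 3]
BINARY_OP * → 3 * 3 = 9. Stack: [9]
STORE_FAST u → u=9. Stack: []
LOAD_FAST_LOAD_FAST u,u → push 9,9. Stack: [9, 9]
BINARY_OP | → 9 | 9 = 9. Stack: [9]
STORE_FAST k → k=9. Stack: []
LOAD_CONST → push 0. Stack: [0]
STORE_FAST w → w=0. Stack: []
LOAD_CONST → push 10. Stack: [10]
LOAD_FAST w → push 0. Stack: [10, 0]
BINARY_OP ^ → 10 ^ 0 = 10. Stack: [10]
STORE_FAST m → m=10. Stack: []
LOAD_CONST → push 2. Stack: [2]
LOAD_FAST u → push 9. Stack: [2, 9]
BINARY_OP * → 2 * 9 = 18. Stack: [18]
STORE_FAST s → s=18. Stack: []
LOAD_FAST s → push 18. Stack: [18]
RETURN_VALUE → return 18.

18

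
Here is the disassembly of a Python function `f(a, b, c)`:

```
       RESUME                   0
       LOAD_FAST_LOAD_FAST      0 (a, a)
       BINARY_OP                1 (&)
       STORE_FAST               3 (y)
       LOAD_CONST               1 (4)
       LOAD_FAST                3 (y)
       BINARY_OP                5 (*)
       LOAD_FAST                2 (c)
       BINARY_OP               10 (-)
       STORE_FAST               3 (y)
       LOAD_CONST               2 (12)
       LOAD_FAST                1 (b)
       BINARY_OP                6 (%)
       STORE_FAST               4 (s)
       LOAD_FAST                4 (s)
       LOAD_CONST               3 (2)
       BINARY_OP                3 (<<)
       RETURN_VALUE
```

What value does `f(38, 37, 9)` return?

48

LOAD_FAST_LOAD_FAST a,a → push 38,38. Stack: [38, 38]
BINARY_OP & → 38 & 38 = 38. Stack: [38]
STORE_FAST y → y=38. Stack: []
LOAD_CONST → push 4. Stack: [4]
LOAD_FAST y → push 38. Stack: [4, 38]
BINARY_OP * → 4 * 38 = 152. Stack: [152]
LOAD_FAST c → push 9. Stack: [152, 9]
BINARY_OP - → 152 - 9 = 143. Stack: [143]
STORE_FAST y → y=143. Stack: []
LOAD_CONST → push 12. Stack: [12]
LOAD_FAST b → push 37. Stack: [12, 37]
BINARY_OP % → 12 % 37 = 12. Stack: [12]
STORE_FAST s → s=12. Stack: []
LOAD_FAST s → push 12. Stack: [12]
LOAD_CONST → push 2. Stack: [12, 2]
BINARY_OP << → 12 << 2 = 48. Stack: [48]
RETURN_VALUE → return 48.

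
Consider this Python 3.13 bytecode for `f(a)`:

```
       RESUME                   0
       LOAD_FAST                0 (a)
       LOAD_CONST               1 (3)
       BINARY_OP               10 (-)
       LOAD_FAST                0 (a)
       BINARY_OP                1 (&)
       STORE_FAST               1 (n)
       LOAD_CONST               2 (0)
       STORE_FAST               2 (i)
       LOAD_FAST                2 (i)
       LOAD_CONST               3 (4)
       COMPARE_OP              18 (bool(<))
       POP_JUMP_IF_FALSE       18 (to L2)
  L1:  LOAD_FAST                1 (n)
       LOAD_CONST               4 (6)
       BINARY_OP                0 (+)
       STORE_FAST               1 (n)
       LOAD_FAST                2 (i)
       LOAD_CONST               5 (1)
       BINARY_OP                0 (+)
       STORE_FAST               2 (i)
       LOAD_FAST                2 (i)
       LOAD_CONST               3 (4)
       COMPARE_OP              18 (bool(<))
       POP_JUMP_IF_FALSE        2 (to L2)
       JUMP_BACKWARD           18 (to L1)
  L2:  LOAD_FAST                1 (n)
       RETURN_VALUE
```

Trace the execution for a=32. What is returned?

LOAD_FAST a → push 32. Stack: [32]
LOAD_CONST → push 3. Stack: [32, 3]
BINARY_OP - → 32 - 3 = 29. Stack: [29]
LOAD_FAST a → push 32. Stack: [29, 32]
BINARY_OP & → 29 & 32 = 0. Stack: [0]
STORE_FAST n → n=0. Stack: []
LOAD_CONST → push 0. Stack: [0]
STORE_FAST i → i=0. Stack: []
LOAD_FAST i → push 0. Stack: [0]
LOAD_CONST → push 4. Stack: [0, 4]
COMPARE_OP bool(<) → 0 vs 4 = True. Stack: [True]
POP_JUMP_IF_FALSE → pop True; no jump. Stack: []
LOAD_FAST n → push 0. Stack: [0]
LOAD_CONST → push 6. Stack: [0, 6]
BINARY_OP + → 0 + 6 = 6. Stack: [6]
STORE_FAST n → n=6. Stack: []
LOAD_FAST i → push 0. Stack: [0]
LOAD_CONST → push 1. Stack: [0, 1]
BINARY_OP + → 0 + 1 = 1. Stack: [1]
STORE_FAST i → i=1. Stack: []
LOAD_FAST i → push 1. Stack: [1]
LOAD_CONST → push 4. Stack: [1, 4]
COMPARE_OP bool(<) → 1 vs 4 = True. Stack: [True]
POP_JUMP_IF_FALSE → pop True; no jump. Stack: []
LOAD_FAST n → push 6. Stack: [6]
LOAD_CONST → push 6. Stack: [6, 6]
BINARY_OP + → 6 + 6 = 12. Stack: [12]
STORE_FAST n → n=12. Stack: []
LOAD_FAST i → push 1. Stack: [1]
LOAD_CONST → push 1. Stack: [1, 1]
BINARY_OP + → 1 + 1 = 2. Stack: [2]
STORE_FAST i → i=2. Stack: []
LOAD_FAST i → push 2. Stack: [2]
LOAD_CONST → push 4. Stack: [2, 4]
COMPARE_OP bool(<) → 2 vs 4 = True. Stack: [True]
POP_JUMP_IF_FALSE → pop True; no jump. Stack: []
LOAD_FAST n → push 12. Stack: [12]
LOAD_CONST → push 6. Stack: [12, 6]
BINARY_OP + → 12 + 6 = 18. Stack: [18]
STORE_FAST n → n=18. Stack: []
LOAD_FAST i → push 2. Stack: [2]
LOAD_CONST → push 1. Stack: [2, 1]
BINARY_OP + → 2 + 1 = 3. Stack: [3]
STORE_FAST i → i=3. Stack: []
LOAD_FAST i → push 3. Stack: [3]
LOAD_CONST → push 4. Stack: [3, 4]
COMPARE_OP bool(<) → 3 vs 4 = True. Stack: [True]
POP_JUMP_IF_FALSE → pop True; no jump. Stack: []
LOAD_FAST n → push 18. Stack: [18]
LOAD_CONST → push 6. Stack: [18, 6]
BINARY_OP + → 18 + 6 = 24. Stack: [24]
STORE_FAST n → n=24. Stack: []
LOAD_FAST i → push 3. Stack: [3]
LOAD_CONST → push 1. Stack: [3, 1]
BINARY_OP + → 3 + 1 = 4. Stack: [4]
STORE_FAST i → i=4. Stack: []
LOAD_FAST i → push 4. Stack: [4]
LOAD_CONST → push 4. Stack: [4, 4]
COMPARE_OP bool(<) → 4 vs 4 = False. Stack: [False]
POP_JUMP_IF_FALSE → pop False; jump. Stack: []
LOAD_FAST n → push 24. Stack: [24]
RETURN_VALUE → return 24.

24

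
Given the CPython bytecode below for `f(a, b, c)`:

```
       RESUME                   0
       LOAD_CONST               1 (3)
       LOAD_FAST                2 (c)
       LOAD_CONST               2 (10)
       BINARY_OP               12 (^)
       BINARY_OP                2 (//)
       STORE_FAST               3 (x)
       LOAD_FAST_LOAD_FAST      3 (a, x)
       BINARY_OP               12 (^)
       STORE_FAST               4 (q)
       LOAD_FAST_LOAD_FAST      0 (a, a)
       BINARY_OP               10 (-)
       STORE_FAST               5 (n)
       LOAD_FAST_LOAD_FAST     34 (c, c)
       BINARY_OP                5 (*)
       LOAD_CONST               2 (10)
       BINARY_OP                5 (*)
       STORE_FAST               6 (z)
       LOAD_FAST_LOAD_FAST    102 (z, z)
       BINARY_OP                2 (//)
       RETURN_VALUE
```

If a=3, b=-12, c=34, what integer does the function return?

1

LOAD_CONST → push 3. Stack: [3]
LOAD_FAST c → push 34. Stack: [3, 34]
LOAD_CONST → push 10. Stack: [3, 34, 10]
BINARY_OP ^ → 34 ^ 10 = 40. Stack: [3, 40]
BINARY_OP // → 3 // 40 = 0. Stack: [0]
STORE_FAST x → x=0. Stack: []
LOAD_FAST_LOAD_FAST a,x → push 3,0. Stack: [3, 0]
BINARY_OP ^ → 3 ^ 0 = 3. Stack: [3]
STORE_FAST q → q=3. Stack: []
LOAD_FAST_LOAD_FAST a,a → push 3,3. Stack: [3, 3]
BINARY_OP - → 3 - 3 = 0. Stack: [0]
STORE_FAST n → n=0. Stack: []
LOAD_FAST_LOAD_FAST c,c → push 34,34. Stack: [34, 34]
BINARY_OP * → 34 * 34 = 1156. Stack: [1156]
LOAD_CONST → push 10. Stack: [1156, 10]
BINARY_OP * → 1156 * 10 = 11560. Stack: [11560]
STORE_FAST z → z=11560. Stack: []
LOAD_FAST_LOAD_FAST z,z → push 11560,11560. Stack: [11560, 11560]
BINARY_OP // → 11560 // 11560 = 1. Stack: [1]
RETURN_VALUE → return 1.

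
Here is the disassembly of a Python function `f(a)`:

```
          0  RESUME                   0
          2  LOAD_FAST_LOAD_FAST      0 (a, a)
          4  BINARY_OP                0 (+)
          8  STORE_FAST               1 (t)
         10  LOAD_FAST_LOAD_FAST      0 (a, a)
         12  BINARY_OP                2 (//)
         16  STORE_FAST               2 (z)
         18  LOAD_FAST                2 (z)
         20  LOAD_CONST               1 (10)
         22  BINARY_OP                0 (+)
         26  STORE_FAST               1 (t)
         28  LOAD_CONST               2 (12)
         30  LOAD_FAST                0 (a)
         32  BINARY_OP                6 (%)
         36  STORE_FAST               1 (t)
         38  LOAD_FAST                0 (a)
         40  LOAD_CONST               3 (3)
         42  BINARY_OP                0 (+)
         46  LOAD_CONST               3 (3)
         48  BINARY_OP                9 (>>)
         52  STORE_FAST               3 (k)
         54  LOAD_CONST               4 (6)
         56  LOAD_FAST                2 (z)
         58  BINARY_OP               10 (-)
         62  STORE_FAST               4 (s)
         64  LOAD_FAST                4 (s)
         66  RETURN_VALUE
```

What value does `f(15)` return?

LOAD_FAST_LOAD_FAST a,a → push 15,15. Stack: [15, 15]
BINARY_OP + → 15 + 15 = 30. Stack: [30]
STORE_FAST t → t=30. Stack: []
LOAD_FAST_LOAD_FAST a,a → push 15,15. Stack: [15, 15]
BINARY_OP // → 15 // 15 = 1. Stack: [1]
STORE_FAST z → z=1. Stack: []
LOAD_FAST z → push 1. Stack: [1]
LOAD_CONST → push 10. Stack: [1, 10]
BINARY_OP + → 1 + 10 = 11. Stack: [11]
STORE_FAST t → t=11. Stack: []
LOAD_CONST → push 12. Stack: [12]
LOAD_FAST a → push 15. Stack: [12, 15]
BINARY_OP % → 12 % 15 = 12. Stack: [12]
STORE_FAST t → t=12. Stack: []
LOAD_FAST a → push 15. Stack: [15]
LOAD_CONST → push 3. Stack: [15, 3]
BINARY_OP + → 15 + 3 = 18. Stack: [18]
LOAD_CONST → push 3. Stack: [18, 3]
BINARY_OP >> → 18 >> 3 = 2. Stack: [2]
STORE_FAST k → k=2. Stack: []
LOAD_CONST → push 6. Stack: [6]
LOAD_FAST z → push 1. Stack: [6, 1]
BINARY_OP - → 6 - 1 = 5. Stack: [5]
STORE_FAST s → s=5. Stack: []
LOAD_FAST s → push 5. Stack: [5]
RETURN_VALUE → return 5.

5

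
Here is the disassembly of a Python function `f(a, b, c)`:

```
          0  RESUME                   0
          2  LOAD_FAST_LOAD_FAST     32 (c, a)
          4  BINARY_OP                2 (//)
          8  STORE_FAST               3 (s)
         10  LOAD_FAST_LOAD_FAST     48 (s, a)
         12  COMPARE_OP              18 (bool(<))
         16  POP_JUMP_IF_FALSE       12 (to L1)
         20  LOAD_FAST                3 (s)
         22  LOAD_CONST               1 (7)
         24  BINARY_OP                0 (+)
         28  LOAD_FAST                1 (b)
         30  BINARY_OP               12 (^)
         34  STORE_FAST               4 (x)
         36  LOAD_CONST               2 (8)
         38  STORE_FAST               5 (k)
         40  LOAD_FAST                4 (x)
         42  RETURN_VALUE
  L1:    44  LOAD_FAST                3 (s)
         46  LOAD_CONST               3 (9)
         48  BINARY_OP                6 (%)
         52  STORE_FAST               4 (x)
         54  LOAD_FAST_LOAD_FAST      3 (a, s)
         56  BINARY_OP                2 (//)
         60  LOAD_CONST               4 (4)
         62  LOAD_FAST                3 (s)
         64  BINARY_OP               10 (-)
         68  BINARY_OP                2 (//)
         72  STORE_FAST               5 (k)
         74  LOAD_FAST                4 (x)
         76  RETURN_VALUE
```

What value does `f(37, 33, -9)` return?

LOAD_FAST_LOAD_FAST c,a → push -9,37. Stack: [-9, 37]
BINARY_OP // → -9 // 37 = -1. Stack: [-1]
STORE_FAST s → s=-1. Stack: []
LOAD_FAST_LOAD_FAST s,a → push -1,37. Stack: [-1, 37]
COMPARE_OP bool(<) → -1 vs 37 = True. Stack: [True]
POP_JUMP_IF_FALSE → pop True; no jump. Stack: []
LOAD_FAST s → push -1. Stack: [-1]
LOAD_CONST → push 7. Stack: [-1, 7]
BINARY_OP + → -1 + 7 = 6. Stack: [6]
LOAD_FAST b → push 33. Stack: [6, 33]
BINARY_OP ^ → 6 ^ 33 = 39. Stack: [39]
STORE_FAST x → x=39. Stack: []
LOAD_CONST → push 8. Stack: [8]
STORE_FAST k → k=8. Stack: []
LOAD_FAST x → push 39. Stack: [39]
RETURN_VALUE → return 39.

39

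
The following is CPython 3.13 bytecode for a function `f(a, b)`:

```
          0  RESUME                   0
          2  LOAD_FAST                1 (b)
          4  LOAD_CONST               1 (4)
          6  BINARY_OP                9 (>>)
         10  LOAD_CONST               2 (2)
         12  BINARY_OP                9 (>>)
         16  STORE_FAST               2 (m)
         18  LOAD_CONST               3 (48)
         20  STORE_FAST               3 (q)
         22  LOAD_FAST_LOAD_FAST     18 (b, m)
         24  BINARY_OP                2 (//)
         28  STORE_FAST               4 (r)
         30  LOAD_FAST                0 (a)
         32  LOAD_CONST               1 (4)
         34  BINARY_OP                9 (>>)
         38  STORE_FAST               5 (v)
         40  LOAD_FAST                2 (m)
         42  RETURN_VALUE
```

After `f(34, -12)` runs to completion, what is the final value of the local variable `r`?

LOAD_FAST b → push -12. Stack: [-12]
LOAD_CONST → push 4. Stack: [-12, 4]
BINARY_OP >> → -12 >> 4 = -1. Stack: [-1]
LOAD_CONST → push 2. Stack: [-1, 2]
BINARY_OP >> → -1 >> 2 = -1. Stack: [-1]
STORE_FAST m → m=-1. Stack: []
LOAD_CONST → push 48. Stack: [48]
STORE_FAST q → q=48. Stack: []
LOAD_FAST_LOAD_FAST b,m → push -12,-1. Stack: [-12, -1]
BINARY_OP // → -12 // -1 = 12. Stack: [12]
STORE_FAST r → r=12. Stack: []
LOAD_FAST a → push 34. Stack: [34]
LOAD_CONST → push 4. Stack: [34, 4]
BINARY_OP >> → 34 >> 4 = 2. Stack: [2]
STORE_FAST v → v=2. Stack: []
LOAD_FAST m → push -1. Stack: [-1]
RETURN_VALUE → return -1.

12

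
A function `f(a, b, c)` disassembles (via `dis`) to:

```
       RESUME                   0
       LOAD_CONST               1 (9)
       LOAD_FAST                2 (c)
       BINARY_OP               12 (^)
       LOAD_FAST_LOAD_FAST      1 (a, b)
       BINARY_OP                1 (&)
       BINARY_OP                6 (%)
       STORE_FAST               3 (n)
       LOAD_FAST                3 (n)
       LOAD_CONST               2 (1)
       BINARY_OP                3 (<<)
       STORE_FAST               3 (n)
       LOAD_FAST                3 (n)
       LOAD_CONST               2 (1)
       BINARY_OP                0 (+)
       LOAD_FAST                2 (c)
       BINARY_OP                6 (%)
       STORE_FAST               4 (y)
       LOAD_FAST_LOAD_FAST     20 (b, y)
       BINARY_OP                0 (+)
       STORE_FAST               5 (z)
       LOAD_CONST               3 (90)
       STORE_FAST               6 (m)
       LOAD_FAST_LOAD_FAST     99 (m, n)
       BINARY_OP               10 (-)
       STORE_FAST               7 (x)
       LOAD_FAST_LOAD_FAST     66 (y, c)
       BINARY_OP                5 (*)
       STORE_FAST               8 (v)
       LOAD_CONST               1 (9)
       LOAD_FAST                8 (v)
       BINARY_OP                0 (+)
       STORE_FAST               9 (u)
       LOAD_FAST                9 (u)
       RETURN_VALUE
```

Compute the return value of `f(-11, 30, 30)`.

LOAD_CONST → push 9. Stack: [9]
LOAD_FAST c → push 30. Stack: [9, 30]
BINARY_OP ^ → 9 ^ 30 = 23. Stack: [23]
LOAD_FAST_LOAD_FAST a,b → push -11,30. Stack: [23, -11, 30]
BINARY_OP & → -11 & 30 = 20. Stack: [23, 20]
BINARY_OP % → 23 % 20 = 3. Stack: [3]
STORE_FAST n → n=3. Stack: []
LOAD_FAST n → push 3. Stack: [3]
LOAD_CONST → push 1. Stack: [3, 1]
BINARY_OP << → 3 << 1 = 6. Stack: [6]
STORE_FAST n → n=6. Stack: []
LOAD_FAST n → push 6. Stack: [6]
LOAD_CONST → push 1. Stack: [6, 1]
BINARY_OP + → 6 + 1 = 7. Stack: [7]
LOAD_FAST c → push 30. Stack: [7, 30]
BINARY_OP % → 7 % 30 = 7. Stack: [7]
STORE_FAST y → y=7. Stack: []
LOAD_FAST_LOAD_FAST b,y → push 30,7. Stack: [30, 7]
BINARY_OP + → 30 + 7 = 37. Stack: [37]
STORE_FAST z → z=37. Stack: []
LOAD_CONST → push 90. Stack: [90]
STORE_FAST m → m=90. Stack: []
LOAD_FAST_LOAD_FAST m,n → push 90,6. Stack: [90, 6]
BINARY_OP - → 90 - 6 = 84. Stack: [84]
STORE_FAST x → x=84. Stack: []
LOAD_FAST_LOAD_FAST y,c → push 7,30. Stack: [7, 30]
BINARY_OP * → 7 * 30 = 210. Stack: [210]
STORE_FAST v → v=210. Stack: []
LOAD_CONST → push 9. Stack: [9]
LOAD_FAST v → push 210. Stack: [9, 210]
BINARY_OP + → 9 + 210 = 219. Stack: [219]
STORE_FAST u → u=219. Stack: []
LOAD_FAST u → push 219. Stack: [219]
RETURN_VALUE → return 219.

219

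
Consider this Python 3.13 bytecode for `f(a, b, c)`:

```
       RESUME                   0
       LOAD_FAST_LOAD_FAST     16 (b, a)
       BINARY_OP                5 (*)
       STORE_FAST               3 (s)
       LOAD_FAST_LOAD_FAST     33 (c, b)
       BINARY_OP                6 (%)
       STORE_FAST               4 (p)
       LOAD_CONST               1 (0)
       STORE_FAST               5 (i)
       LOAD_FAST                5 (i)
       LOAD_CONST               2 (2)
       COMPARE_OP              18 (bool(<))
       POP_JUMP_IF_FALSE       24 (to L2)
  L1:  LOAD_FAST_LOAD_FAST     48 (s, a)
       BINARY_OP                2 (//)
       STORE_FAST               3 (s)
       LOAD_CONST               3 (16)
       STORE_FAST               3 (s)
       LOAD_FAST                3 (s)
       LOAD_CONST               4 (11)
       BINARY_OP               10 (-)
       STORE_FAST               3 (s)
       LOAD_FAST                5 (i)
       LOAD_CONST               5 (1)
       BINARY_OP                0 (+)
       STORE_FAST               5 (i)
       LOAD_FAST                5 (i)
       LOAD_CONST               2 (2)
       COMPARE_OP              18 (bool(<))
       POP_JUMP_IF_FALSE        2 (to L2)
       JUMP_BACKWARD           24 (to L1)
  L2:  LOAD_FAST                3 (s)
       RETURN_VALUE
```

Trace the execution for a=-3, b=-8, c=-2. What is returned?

5

LOAD_FAST_LOAD_FAST b,a → push -8,-3. Stack: [-8, -3]
BINARY_OP * → -8 * -3 = 24. Stack: [24]
STORE_FAST s → s=24. Stack: []
LOAD_FAST_LOAD_FAST c,b → push -2,-8. Stack: [-2, -8]
BINARY_OP % → -2 % -8 = -2. Stack: [-2]
STORE_FAST p → p=-2. Stack: []
LOAD_CONST → push 0. Stack: [0]
STORE_FAST i → i=0. Stack: []
LOAD_FAST i → push 0. Stack: [0]
LOAD_CONST → push 2. Stack: [0, 2]
COMPARE_OP bool(<) → 0 vs 2 = True. Stack: [True]
POP_JUMP_IF_FALSE → pop True; no jump. Stack: []
LOAD_FAST_LOAD_FAST s,a → push 24,-3. Stack: [24, -3]
BINARY_OP // → 24 // -3 = -8. Stack: [-8]
STORE_FAST s → s=-8. Stack: []
LOAD_CONST → push 16. Stack: [16]
STORE_FAST s → s=16. Stack: []
LOAD_FAST s → push 16. Stack: [16]
LOAD_CONST → push 11. Stack: [16, 11]
BINARY_OP - → 16 - 11 = 5. Stack: [5]
STORE_FAST s → s=5. Stack: []
LOAD_FAST i → push 0. Stack: [0]
LOAD_CONST → push 1. Stack: [0, 1]
BINARY_OP + → 0 + 1 = 1. Stack: [1]
STORE_FAST i → i=1. Stack: []
LOAD_FAST i → push 1. Stack: [1]
LOAD_CONST → push 2. Stack: [1, 2]
COMPARE_OP bool(<) → 1 vs 2 = True. Stack: [True]
POP_JUMP_IF_FALSE → pop True; no jump. Stack: []
LOAD_FAST_LOAD_FAST s,a → push 5,-3. Stack: [5, -3]
BINARY_OP // → 5 // -3 = -2. Stack: [-2]
STORE_FAST s → s=-2. Stack: []
LOAD_CONST → push 16. Stack: [16]
STORE_FAST s → s=16. Stack: []
LOAD_FAST s → push 16. Stack: [16]
LOAD_CONST → push 11. Stack: [16, 11]
BINARY_OP - → 16 - 11 = 5. Stack: [5]
STORE_FAST s → s=5. Stack: []
LOAD_FAST i → push 1. Stack: [1]
LOAD_CONST → push 1. Stack: [1, 1]
BINARY_OP + → 1 + 1 = 2. Stack: [2]
STORE_FAST i → i=2. Stack: []
LOAD_FAST i → push 2. Stack: [2]
LOAD_CONST → push 2. Stack: [2, 2]
COMPARE_OP bool(<) → 2 vs 2 = False. Stack: [False]
POP_JUMP_IF_FALSE → pop False; jump. Stack: []
LOAD_FAST s → push 5. Stack: [5]
RETURN_VALUE → return 5.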